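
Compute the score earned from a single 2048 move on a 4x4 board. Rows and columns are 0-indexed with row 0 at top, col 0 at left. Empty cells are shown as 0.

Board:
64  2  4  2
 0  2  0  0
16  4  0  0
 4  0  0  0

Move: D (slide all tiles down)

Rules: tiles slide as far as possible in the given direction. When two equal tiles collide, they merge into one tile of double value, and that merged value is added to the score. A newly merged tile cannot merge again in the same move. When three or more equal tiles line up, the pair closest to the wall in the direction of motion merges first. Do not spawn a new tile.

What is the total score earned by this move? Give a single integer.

Slide down:
col 0: [64, 0, 16, 4] -> [0, 64, 16, 4]  score +0 (running 0)
col 1: [2, 2, 4, 0] -> [0, 0, 4, 4]  score +4 (running 4)
col 2: [4, 0, 0, 0] -> [0, 0, 0, 4]  score +0 (running 4)
col 3: [2, 0, 0, 0] -> [0, 0, 0, 2]  score +0 (running 4)
Board after move:
 0  0  0  0
64  0  0  0
16  4  0  0
 4  4  4  2

Answer: 4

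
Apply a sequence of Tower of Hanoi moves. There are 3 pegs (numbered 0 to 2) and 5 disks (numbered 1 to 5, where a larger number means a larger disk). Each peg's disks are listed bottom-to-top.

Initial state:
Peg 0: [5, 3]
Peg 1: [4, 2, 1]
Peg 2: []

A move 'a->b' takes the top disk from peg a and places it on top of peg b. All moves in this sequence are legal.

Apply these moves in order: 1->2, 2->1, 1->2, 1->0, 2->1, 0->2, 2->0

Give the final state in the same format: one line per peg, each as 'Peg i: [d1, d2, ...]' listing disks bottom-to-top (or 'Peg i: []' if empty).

After move 1 (1->2):
Peg 0: [5, 3]
Peg 1: [4, 2]
Peg 2: [1]

After move 2 (2->1):
Peg 0: [5, 3]
Peg 1: [4, 2, 1]
Peg 2: []

After move 3 (1->2):
Peg 0: [5, 3]
Peg 1: [4, 2]
Peg 2: [1]

After move 4 (1->0):
Peg 0: [5, 3, 2]
Peg 1: [4]
Peg 2: [1]

After move 5 (2->1):
Peg 0: [5, 3, 2]
Peg 1: [4, 1]
Peg 2: []

After move 6 (0->2):
Peg 0: [5, 3]
Peg 1: [4, 1]
Peg 2: [2]

After move 7 (2->0):
Peg 0: [5, 3, 2]
Peg 1: [4, 1]
Peg 2: []

Answer: Peg 0: [5, 3, 2]
Peg 1: [4, 1]
Peg 2: []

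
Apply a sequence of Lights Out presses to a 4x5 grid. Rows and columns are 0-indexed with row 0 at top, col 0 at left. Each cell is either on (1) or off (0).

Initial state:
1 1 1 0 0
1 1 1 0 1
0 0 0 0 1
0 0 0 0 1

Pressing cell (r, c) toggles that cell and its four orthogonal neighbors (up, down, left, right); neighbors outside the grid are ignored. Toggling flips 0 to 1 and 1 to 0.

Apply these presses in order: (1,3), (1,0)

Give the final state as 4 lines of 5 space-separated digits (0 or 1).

Answer: 0 1 1 1 0
0 0 0 1 0
1 0 0 1 1
0 0 0 0 1

Derivation:
After press 1 at (1,3):
1 1 1 1 0
1 1 0 1 0
0 0 0 1 1
0 0 0 0 1

After press 2 at (1,0):
0 1 1 1 0
0 0 0 1 0
1 0 0 1 1
0 0 0 0 1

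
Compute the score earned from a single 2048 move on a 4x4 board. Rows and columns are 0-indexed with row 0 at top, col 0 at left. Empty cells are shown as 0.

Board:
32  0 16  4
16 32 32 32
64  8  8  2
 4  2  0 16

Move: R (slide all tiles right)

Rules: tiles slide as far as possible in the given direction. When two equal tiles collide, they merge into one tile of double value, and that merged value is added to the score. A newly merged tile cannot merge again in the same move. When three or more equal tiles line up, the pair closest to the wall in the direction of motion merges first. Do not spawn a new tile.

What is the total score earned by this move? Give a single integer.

Slide right:
row 0: [32, 0, 16, 4] -> [0, 32, 16, 4]  score +0 (running 0)
row 1: [16, 32, 32, 32] -> [0, 16, 32, 64]  score +64 (running 64)
row 2: [64, 8, 8, 2] -> [0, 64, 16, 2]  score +16 (running 80)
row 3: [4, 2, 0, 16] -> [0, 4, 2, 16]  score +0 (running 80)
Board after move:
 0 32 16  4
 0 16 32 64
 0 64 16  2
 0  4  2 16

Answer: 80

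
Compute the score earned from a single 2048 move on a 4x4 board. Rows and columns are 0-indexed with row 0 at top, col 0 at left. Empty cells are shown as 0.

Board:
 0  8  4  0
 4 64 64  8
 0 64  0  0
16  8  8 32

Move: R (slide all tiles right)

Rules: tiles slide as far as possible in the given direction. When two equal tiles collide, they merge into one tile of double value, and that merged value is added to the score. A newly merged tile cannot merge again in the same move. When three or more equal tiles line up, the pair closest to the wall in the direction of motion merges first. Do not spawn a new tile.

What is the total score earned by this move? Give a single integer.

Answer: 144

Derivation:
Slide right:
row 0: [0, 8, 4, 0] -> [0, 0, 8, 4]  score +0 (running 0)
row 1: [4, 64, 64, 8] -> [0, 4, 128, 8]  score +128 (running 128)
row 2: [0, 64, 0, 0] -> [0, 0, 0, 64]  score +0 (running 128)
row 3: [16, 8, 8, 32] -> [0, 16, 16, 32]  score +16 (running 144)
Board after move:
  0   0   8   4
  0   4 128   8
  0   0   0  64
  0  16  16  32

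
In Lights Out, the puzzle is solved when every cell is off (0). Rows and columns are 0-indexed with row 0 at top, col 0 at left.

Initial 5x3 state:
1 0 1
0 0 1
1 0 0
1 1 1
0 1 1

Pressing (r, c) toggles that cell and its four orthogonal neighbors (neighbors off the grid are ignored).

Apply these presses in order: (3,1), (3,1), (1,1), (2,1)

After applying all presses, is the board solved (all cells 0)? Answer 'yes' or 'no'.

Answer: no

Derivation:
After press 1 at (3,1):
1 0 1
0 0 1
1 1 0
0 0 0
0 0 1

After press 2 at (3,1):
1 0 1
0 0 1
1 0 0
1 1 1
0 1 1

After press 3 at (1,1):
1 1 1
1 1 0
1 1 0
1 1 1
0 1 1

After press 4 at (2,1):
1 1 1
1 0 0
0 0 1
1 0 1
0 1 1

Lights still on: 9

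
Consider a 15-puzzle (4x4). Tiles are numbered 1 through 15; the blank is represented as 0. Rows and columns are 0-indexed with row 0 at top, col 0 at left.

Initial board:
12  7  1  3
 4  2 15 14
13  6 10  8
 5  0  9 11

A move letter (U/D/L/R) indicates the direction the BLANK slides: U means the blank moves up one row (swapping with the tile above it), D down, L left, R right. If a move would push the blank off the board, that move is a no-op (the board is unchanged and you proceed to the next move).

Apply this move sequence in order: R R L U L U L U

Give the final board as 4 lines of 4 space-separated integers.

After move 1 (R):
12  7  1  3
 4  2 15 14
13  6 10  8
 5  9  0 11

After move 2 (R):
12  7  1  3
 4  2 15 14
13  6 10  8
 5  9 11  0

After move 3 (L):
12  7  1  3
 4  2 15 14
13  6 10  8
 5  9  0 11

After move 4 (U):
12  7  1  3
 4  2 15 14
13  6  0  8
 5  9 10 11

After move 5 (L):
12  7  1  3
 4  2 15 14
13  0  6  8
 5  9 10 11

After move 6 (U):
12  7  1  3
 4  0 15 14
13  2  6  8
 5  9 10 11

After move 7 (L):
12  7  1  3
 0  4 15 14
13  2  6  8
 5  9 10 11

After move 8 (U):
 0  7  1  3
12  4 15 14
13  2  6  8
 5  9 10 11

Answer:  0  7  1  3
12  4 15 14
13  2  6  8
 5  9 10 11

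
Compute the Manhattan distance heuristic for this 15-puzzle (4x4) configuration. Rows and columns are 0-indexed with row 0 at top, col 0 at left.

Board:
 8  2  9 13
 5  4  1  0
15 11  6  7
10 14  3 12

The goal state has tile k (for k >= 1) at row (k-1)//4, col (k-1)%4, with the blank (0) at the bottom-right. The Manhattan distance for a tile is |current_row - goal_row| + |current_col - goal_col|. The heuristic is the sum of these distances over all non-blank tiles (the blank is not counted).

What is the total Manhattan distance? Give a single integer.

Answer: 34

Derivation:
Tile 8: at (0,0), goal (1,3), distance |0-1|+|0-3| = 4
Tile 2: at (0,1), goal (0,1), distance |0-0|+|1-1| = 0
Tile 9: at (0,2), goal (2,0), distance |0-2|+|2-0| = 4
Tile 13: at (0,3), goal (3,0), distance |0-3|+|3-0| = 6
Tile 5: at (1,0), goal (1,0), distance |1-1|+|0-0| = 0
Tile 4: at (1,1), goal (0,3), distance |1-0|+|1-3| = 3
Tile 1: at (1,2), goal (0,0), distance |1-0|+|2-0| = 3
Tile 15: at (2,0), goal (3,2), distance |2-3|+|0-2| = 3
Tile 11: at (2,1), goal (2,2), distance |2-2|+|1-2| = 1
Tile 6: at (2,2), goal (1,1), distance |2-1|+|2-1| = 2
Tile 7: at (2,3), goal (1,2), distance |2-1|+|3-2| = 2
Tile 10: at (3,0), goal (2,1), distance |3-2|+|0-1| = 2
Tile 14: at (3,1), goal (3,1), distance |3-3|+|1-1| = 0
Tile 3: at (3,2), goal (0,2), distance |3-0|+|2-2| = 3
Tile 12: at (3,3), goal (2,3), distance |3-2|+|3-3| = 1
Sum: 4 + 0 + 4 + 6 + 0 + 3 + 3 + 3 + 1 + 2 + 2 + 2 + 0 + 3 + 1 = 34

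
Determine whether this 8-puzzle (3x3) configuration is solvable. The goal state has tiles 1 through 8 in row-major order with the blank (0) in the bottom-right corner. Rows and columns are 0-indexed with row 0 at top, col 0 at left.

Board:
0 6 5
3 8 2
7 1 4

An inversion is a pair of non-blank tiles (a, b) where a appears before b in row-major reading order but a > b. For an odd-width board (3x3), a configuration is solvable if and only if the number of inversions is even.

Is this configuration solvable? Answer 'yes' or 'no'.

Inversions (pairs i<j in row-major order where tile[i] > tile[j] > 0): 18
18 is even, so the puzzle is solvable.

Answer: yes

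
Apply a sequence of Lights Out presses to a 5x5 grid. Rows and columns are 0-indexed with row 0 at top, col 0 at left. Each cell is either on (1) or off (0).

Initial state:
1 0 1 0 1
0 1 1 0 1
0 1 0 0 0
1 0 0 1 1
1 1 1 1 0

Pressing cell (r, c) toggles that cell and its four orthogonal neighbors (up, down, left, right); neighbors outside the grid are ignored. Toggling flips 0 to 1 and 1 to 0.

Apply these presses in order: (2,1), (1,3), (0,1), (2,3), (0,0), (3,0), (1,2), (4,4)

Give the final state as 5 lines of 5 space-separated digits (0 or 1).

Answer: 1 0 1 1 1
1 0 1 1 0
0 0 1 0 1
0 0 0 0 0
0 1 1 0 1

Derivation:
After press 1 at (2,1):
1 0 1 0 1
0 0 1 0 1
1 0 1 0 0
1 1 0 1 1
1 1 1 1 0

After press 2 at (1,3):
1 0 1 1 1
0 0 0 1 0
1 0 1 1 0
1 1 0 1 1
1 1 1 1 0

After press 3 at (0,1):
0 1 0 1 1
0 1 0 1 0
1 0 1 1 0
1 1 0 1 1
1 1 1 1 0

After press 4 at (2,3):
0 1 0 1 1
0 1 0 0 0
1 0 0 0 1
1 1 0 0 1
1 1 1 1 0

After press 5 at (0,0):
1 0 0 1 1
1 1 0 0 0
1 0 0 0 1
1 1 0 0 1
1 1 1 1 0

After press 6 at (3,0):
1 0 0 1 1
1 1 0 0 0
0 0 0 0 1
0 0 0 0 1
0 1 1 1 0

After press 7 at (1,2):
1 0 1 1 1
1 0 1 1 0
0 0 1 0 1
0 0 0 0 1
0 1 1 1 0

After press 8 at (4,4):
1 0 1 1 1
1 0 1 1 0
0 0 1 0 1
0 0 0 0 0
0 1 1 0 1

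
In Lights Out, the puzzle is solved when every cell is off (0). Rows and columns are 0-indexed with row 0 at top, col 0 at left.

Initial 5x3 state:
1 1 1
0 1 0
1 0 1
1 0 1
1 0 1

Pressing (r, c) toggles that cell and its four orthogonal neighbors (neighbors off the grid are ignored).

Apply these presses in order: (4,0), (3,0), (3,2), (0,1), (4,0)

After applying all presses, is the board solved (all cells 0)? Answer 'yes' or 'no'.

Answer: yes

Derivation:
After press 1 at (4,0):
1 1 1
0 1 0
1 0 1
0 0 1
0 1 1

After press 2 at (3,0):
1 1 1
0 1 0
0 0 1
1 1 1
1 1 1

After press 3 at (3,2):
1 1 1
0 1 0
0 0 0
1 0 0
1 1 0

After press 4 at (0,1):
0 0 0
0 0 0
0 0 0
1 0 0
1 1 0

After press 5 at (4,0):
0 0 0
0 0 0
0 0 0
0 0 0
0 0 0

Lights still on: 0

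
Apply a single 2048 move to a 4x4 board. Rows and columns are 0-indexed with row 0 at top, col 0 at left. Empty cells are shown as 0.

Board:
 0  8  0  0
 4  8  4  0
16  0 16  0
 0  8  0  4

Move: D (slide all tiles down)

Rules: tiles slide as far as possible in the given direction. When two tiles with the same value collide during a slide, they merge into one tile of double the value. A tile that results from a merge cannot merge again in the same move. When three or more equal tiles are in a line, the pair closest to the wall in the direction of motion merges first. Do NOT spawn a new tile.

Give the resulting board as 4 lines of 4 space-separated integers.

Slide down:
col 0: [0, 4, 16, 0] -> [0, 0, 4, 16]
col 1: [8, 8, 0, 8] -> [0, 0, 8, 16]
col 2: [0, 4, 16, 0] -> [0, 0, 4, 16]
col 3: [0, 0, 0, 4] -> [0, 0, 0, 4]

Answer:  0  0  0  0
 0  0  0  0
 4  8  4  0
16 16 16  4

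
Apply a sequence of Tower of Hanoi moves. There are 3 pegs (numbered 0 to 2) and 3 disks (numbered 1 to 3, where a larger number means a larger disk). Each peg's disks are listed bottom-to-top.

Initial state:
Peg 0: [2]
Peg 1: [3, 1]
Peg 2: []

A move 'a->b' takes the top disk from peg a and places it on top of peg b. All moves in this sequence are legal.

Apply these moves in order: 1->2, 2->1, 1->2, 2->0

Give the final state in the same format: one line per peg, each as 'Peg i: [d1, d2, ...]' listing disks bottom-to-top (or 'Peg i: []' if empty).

After move 1 (1->2):
Peg 0: [2]
Peg 1: [3]
Peg 2: [1]

After move 2 (2->1):
Peg 0: [2]
Peg 1: [3, 1]
Peg 2: []

After move 3 (1->2):
Peg 0: [2]
Peg 1: [3]
Peg 2: [1]

After move 4 (2->0):
Peg 0: [2, 1]
Peg 1: [3]
Peg 2: []

Answer: Peg 0: [2, 1]
Peg 1: [3]
Peg 2: []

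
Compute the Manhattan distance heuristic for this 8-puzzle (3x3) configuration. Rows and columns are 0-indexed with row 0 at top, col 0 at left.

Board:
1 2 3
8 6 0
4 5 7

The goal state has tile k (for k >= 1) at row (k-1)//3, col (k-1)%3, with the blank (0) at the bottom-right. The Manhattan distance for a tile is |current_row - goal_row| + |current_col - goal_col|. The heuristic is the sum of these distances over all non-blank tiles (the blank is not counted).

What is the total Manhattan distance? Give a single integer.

Answer: 7

Derivation:
Tile 1: at (0,0), goal (0,0), distance |0-0|+|0-0| = 0
Tile 2: at (0,1), goal (0,1), distance |0-0|+|1-1| = 0
Tile 3: at (0,2), goal (0,2), distance |0-0|+|2-2| = 0
Tile 8: at (1,0), goal (2,1), distance |1-2|+|0-1| = 2
Tile 6: at (1,1), goal (1,2), distance |1-1|+|1-2| = 1
Tile 4: at (2,0), goal (1,0), distance |2-1|+|0-0| = 1
Tile 5: at (2,1), goal (1,1), distance |2-1|+|1-1| = 1
Tile 7: at (2,2), goal (2,0), distance |2-2|+|2-0| = 2
Sum: 0 + 0 + 0 + 2 + 1 + 1 + 1 + 2 = 7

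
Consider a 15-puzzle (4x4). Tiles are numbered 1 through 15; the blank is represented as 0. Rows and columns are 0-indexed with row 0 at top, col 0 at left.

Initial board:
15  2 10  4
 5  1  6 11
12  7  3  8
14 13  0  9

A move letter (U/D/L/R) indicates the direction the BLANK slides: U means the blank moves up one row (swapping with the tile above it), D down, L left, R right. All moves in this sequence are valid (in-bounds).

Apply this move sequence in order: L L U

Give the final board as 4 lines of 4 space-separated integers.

Answer: 15  2 10  4
 5  1  6 11
 0  7  3  8
12 14 13  9

Derivation:
After move 1 (L):
15  2 10  4
 5  1  6 11
12  7  3  8
14  0 13  9

After move 2 (L):
15  2 10  4
 5  1  6 11
12  7  3  8
 0 14 13  9

After move 3 (U):
15  2 10  4
 5  1  6 11
 0  7  3  8
12 14 13  9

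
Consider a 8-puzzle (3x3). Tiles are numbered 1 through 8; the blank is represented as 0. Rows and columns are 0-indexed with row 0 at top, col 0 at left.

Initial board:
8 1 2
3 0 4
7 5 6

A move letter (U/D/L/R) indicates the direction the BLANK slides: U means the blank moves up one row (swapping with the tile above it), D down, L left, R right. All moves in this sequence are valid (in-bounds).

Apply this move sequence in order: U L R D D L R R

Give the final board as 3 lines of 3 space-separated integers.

After move 1 (U):
8 0 2
3 1 4
7 5 6

After move 2 (L):
0 8 2
3 1 4
7 5 6

After move 3 (R):
8 0 2
3 1 4
7 5 6

After move 4 (D):
8 1 2
3 0 4
7 5 6

After move 5 (D):
8 1 2
3 5 4
7 0 6

After move 6 (L):
8 1 2
3 5 4
0 7 6

After move 7 (R):
8 1 2
3 5 4
7 0 6

After move 8 (R):
8 1 2
3 5 4
7 6 0

Answer: 8 1 2
3 5 4
7 6 0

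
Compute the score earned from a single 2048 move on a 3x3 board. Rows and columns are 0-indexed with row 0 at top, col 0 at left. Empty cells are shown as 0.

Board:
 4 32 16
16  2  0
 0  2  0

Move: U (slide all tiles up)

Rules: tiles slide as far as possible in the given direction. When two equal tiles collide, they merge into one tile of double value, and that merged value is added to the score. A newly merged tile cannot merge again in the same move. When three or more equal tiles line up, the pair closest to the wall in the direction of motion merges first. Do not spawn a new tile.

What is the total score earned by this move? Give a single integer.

Answer: 4

Derivation:
Slide up:
col 0: [4, 16, 0] -> [4, 16, 0]  score +0 (running 0)
col 1: [32, 2, 2] -> [32, 4, 0]  score +4 (running 4)
col 2: [16, 0, 0] -> [16, 0, 0]  score +0 (running 4)
Board after move:
 4 32 16
16  4  0
 0  0  0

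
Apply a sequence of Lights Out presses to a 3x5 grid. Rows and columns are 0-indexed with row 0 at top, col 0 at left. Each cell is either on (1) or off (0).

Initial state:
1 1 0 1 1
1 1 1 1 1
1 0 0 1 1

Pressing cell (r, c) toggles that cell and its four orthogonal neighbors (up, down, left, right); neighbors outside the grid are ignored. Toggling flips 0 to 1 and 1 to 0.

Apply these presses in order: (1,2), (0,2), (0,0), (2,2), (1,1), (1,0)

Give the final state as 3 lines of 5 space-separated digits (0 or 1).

Answer: 1 0 0 0 1
0 0 1 0 1
0 0 0 0 1

Derivation:
After press 1 at (1,2):
1 1 1 1 1
1 0 0 0 1
1 0 1 1 1

After press 2 at (0,2):
1 0 0 0 1
1 0 1 0 1
1 0 1 1 1

After press 3 at (0,0):
0 1 0 0 1
0 0 1 0 1
1 0 1 1 1

After press 4 at (2,2):
0 1 0 0 1
0 0 0 0 1
1 1 0 0 1

After press 5 at (1,1):
0 0 0 0 1
1 1 1 0 1
1 0 0 0 1

After press 6 at (1,0):
1 0 0 0 1
0 0 1 0 1
0 0 0 0 1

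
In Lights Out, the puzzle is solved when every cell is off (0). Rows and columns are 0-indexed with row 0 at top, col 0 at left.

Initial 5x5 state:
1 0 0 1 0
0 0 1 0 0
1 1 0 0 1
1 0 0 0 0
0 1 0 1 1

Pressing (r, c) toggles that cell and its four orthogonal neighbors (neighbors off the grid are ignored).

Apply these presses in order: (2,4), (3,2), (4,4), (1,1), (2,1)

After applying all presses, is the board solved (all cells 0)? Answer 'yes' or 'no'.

After press 1 at (2,4):
1 0 0 1 0
0 0 1 0 1
1 1 0 1 0
1 0 0 0 1
0 1 0 1 1

After press 2 at (3,2):
1 0 0 1 0
0 0 1 0 1
1 1 1 1 0
1 1 1 1 1
0 1 1 1 1

After press 3 at (4,4):
1 0 0 1 0
0 0 1 0 1
1 1 1 1 0
1 1 1 1 0
0 1 1 0 0

After press 4 at (1,1):
1 1 0 1 0
1 1 0 0 1
1 0 1 1 0
1 1 1 1 0
0 1 1 0 0

After press 5 at (2,1):
1 1 0 1 0
1 0 0 0 1
0 1 0 1 0
1 0 1 1 0
0 1 1 0 0

Lights still on: 12

Answer: no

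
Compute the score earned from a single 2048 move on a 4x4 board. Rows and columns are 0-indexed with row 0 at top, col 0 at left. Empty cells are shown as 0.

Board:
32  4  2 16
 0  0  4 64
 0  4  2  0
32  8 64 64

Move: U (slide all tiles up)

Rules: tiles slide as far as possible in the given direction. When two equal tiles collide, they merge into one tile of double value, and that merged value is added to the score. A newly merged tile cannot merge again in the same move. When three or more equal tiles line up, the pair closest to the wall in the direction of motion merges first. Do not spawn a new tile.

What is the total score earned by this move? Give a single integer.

Slide up:
col 0: [32, 0, 0, 32] -> [64, 0, 0, 0]  score +64 (running 64)
col 1: [4, 0, 4, 8] -> [8, 8, 0, 0]  score +8 (running 72)
col 2: [2, 4, 2, 64] -> [2, 4, 2, 64]  score +0 (running 72)
col 3: [16, 64, 0, 64] -> [16, 128, 0, 0]  score +128 (running 200)
Board after move:
 64   8   2  16
  0   8   4 128
  0   0   2   0
  0   0  64   0

Answer: 200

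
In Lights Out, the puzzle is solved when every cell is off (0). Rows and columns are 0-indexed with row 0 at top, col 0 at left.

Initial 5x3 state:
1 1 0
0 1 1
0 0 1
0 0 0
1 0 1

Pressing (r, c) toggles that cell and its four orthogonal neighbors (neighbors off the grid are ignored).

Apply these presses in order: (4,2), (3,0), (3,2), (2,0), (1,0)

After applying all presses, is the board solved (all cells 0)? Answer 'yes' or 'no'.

Answer: no

Derivation:
After press 1 at (4,2):
1 1 0
0 1 1
0 0 1
0 0 1
1 1 0

After press 2 at (3,0):
1 1 0
0 1 1
1 0 1
1 1 1
0 1 0

After press 3 at (3,2):
1 1 0
0 1 1
1 0 0
1 0 0
0 1 1

After press 4 at (2,0):
1 1 0
1 1 1
0 1 0
0 0 0
0 1 1

After press 5 at (1,0):
0 1 0
0 0 1
1 1 0
0 0 0
0 1 1

Lights still on: 6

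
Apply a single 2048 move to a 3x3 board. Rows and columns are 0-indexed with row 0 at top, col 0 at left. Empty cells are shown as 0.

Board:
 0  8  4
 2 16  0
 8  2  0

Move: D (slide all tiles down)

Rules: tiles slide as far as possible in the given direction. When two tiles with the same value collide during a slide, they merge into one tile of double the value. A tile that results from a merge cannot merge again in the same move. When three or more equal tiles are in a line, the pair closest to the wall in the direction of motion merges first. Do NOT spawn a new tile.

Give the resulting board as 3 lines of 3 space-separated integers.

Answer:  0  8  0
 2 16  0
 8  2  4

Derivation:
Slide down:
col 0: [0, 2, 8] -> [0, 2, 8]
col 1: [8, 16, 2] -> [8, 16, 2]
col 2: [4, 0, 0] -> [0, 0, 4]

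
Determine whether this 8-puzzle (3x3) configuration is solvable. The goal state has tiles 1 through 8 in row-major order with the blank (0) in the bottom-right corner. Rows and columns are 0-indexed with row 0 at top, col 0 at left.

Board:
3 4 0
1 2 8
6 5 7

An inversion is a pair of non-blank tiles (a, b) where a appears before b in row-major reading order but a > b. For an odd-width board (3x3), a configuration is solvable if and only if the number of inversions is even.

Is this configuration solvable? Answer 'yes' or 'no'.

Answer: yes

Derivation:
Inversions (pairs i<j in row-major order where tile[i] > tile[j] > 0): 8
8 is even, so the puzzle is solvable.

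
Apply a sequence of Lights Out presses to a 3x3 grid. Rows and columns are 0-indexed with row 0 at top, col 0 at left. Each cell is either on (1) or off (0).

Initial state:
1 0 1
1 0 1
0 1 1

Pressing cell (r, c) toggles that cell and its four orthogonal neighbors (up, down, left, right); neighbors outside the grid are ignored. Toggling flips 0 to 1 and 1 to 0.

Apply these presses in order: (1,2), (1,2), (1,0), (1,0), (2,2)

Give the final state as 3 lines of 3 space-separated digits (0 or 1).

After press 1 at (1,2):
1 0 0
1 1 0
0 1 0

After press 2 at (1,2):
1 0 1
1 0 1
0 1 1

After press 3 at (1,0):
0 0 1
0 1 1
1 1 1

After press 4 at (1,0):
1 0 1
1 0 1
0 1 1

After press 5 at (2,2):
1 0 1
1 0 0
0 0 0

Answer: 1 0 1
1 0 0
0 0 0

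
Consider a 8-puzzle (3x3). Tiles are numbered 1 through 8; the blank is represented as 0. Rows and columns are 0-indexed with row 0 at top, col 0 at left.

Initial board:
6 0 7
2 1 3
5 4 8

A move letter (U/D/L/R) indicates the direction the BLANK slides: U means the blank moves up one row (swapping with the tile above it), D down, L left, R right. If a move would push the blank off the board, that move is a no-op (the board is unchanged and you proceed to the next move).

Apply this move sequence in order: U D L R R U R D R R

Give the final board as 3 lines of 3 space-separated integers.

Answer: 6 1 7
2 3 0
5 4 8

Derivation:
After move 1 (U):
6 0 7
2 1 3
5 4 8

After move 2 (D):
6 1 7
2 0 3
5 4 8

After move 3 (L):
6 1 7
0 2 3
5 4 8

After move 4 (R):
6 1 7
2 0 3
5 4 8

After move 5 (R):
6 1 7
2 3 0
5 4 8

After move 6 (U):
6 1 0
2 3 7
5 4 8

After move 7 (R):
6 1 0
2 3 7
5 4 8

After move 8 (D):
6 1 7
2 3 0
5 4 8

After move 9 (R):
6 1 7
2 3 0
5 4 8

After move 10 (R):
6 1 7
2 3 0
5 4 8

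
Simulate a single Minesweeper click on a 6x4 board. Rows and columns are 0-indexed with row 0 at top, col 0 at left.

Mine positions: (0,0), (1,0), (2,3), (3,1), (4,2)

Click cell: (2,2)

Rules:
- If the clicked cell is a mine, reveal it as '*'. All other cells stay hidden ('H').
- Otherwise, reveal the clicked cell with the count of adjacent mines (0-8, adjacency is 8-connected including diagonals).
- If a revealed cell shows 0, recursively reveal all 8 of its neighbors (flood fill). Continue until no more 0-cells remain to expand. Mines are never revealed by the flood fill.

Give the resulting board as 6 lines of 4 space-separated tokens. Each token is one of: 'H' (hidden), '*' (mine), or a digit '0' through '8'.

H H H H
H H H H
H H 2 H
H H H H
H H H H
H H H H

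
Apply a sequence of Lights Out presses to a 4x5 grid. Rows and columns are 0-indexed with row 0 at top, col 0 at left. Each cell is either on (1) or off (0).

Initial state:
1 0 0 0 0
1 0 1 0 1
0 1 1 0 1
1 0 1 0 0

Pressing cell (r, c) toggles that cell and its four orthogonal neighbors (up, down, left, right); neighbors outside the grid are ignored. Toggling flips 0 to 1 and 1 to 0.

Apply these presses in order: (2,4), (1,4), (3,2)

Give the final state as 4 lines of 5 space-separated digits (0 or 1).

Answer: 1 0 0 0 1
1 0 1 1 1
0 1 0 1 1
1 1 0 1 1

Derivation:
After press 1 at (2,4):
1 0 0 0 0
1 0 1 0 0
0 1 1 1 0
1 0 1 0 1

After press 2 at (1,4):
1 0 0 0 1
1 0 1 1 1
0 1 1 1 1
1 0 1 0 1

After press 3 at (3,2):
1 0 0 0 1
1 0 1 1 1
0 1 0 1 1
1 1 0 1 1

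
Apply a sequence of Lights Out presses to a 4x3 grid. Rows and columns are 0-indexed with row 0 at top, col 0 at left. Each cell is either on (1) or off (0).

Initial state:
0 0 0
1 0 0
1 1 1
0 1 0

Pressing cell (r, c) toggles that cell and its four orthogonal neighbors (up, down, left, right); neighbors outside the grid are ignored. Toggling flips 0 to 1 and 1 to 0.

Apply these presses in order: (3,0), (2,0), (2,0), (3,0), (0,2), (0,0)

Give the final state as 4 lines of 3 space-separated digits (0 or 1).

After press 1 at (3,0):
0 0 0
1 0 0
0 1 1
1 0 0

After press 2 at (2,0):
0 0 0
0 0 0
1 0 1
0 0 0

After press 3 at (2,0):
0 0 0
1 0 0
0 1 1
1 0 0

After press 4 at (3,0):
0 0 0
1 0 0
1 1 1
0 1 0

After press 5 at (0,2):
0 1 1
1 0 1
1 1 1
0 1 0

After press 6 at (0,0):
1 0 1
0 0 1
1 1 1
0 1 0

Answer: 1 0 1
0 0 1
1 1 1
0 1 0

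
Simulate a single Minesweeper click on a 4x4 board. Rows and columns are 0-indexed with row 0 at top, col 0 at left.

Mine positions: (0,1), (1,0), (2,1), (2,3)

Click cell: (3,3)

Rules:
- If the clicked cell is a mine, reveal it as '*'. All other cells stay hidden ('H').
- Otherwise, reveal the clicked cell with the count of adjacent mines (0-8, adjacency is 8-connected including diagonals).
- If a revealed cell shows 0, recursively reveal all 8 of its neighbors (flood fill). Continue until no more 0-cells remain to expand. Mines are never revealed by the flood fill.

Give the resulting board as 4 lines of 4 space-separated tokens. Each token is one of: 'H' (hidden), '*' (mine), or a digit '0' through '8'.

H H H H
H H H H
H H H H
H H H 1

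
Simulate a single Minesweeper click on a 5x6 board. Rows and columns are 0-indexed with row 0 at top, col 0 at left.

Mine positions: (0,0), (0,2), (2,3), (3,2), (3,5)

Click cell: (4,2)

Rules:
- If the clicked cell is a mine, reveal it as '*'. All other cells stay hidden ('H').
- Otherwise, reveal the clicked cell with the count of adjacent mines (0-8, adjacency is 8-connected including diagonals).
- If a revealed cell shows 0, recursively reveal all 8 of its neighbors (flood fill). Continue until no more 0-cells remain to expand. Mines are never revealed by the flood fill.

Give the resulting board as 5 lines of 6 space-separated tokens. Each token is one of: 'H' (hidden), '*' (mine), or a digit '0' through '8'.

H H H H H H
H H H H H H
H H H H H H
H H H H H H
H H 1 H H H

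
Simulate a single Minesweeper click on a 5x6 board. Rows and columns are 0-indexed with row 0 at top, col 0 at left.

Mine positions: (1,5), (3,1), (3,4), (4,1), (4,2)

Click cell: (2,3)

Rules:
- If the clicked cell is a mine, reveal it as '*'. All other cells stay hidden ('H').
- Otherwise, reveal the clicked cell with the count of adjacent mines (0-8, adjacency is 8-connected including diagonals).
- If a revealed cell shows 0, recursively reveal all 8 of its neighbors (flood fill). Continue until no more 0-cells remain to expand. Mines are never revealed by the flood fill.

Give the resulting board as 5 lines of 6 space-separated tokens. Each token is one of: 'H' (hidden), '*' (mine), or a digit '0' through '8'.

H H H H H H
H H H H H H
H H H 1 H H
H H H H H H
H H H H H H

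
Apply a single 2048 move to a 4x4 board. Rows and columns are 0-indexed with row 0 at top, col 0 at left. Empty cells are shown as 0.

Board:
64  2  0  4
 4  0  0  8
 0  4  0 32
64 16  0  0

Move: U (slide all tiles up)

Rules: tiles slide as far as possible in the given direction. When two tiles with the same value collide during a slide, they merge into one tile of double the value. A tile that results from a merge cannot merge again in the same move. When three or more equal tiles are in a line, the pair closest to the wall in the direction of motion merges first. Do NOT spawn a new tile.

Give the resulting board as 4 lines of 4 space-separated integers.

Slide up:
col 0: [64, 4, 0, 64] -> [64, 4, 64, 0]
col 1: [2, 0, 4, 16] -> [2, 4, 16, 0]
col 2: [0, 0, 0, 0] -> [0, 0, 0, 0]
col 3: [4, 8, 32, 0] -> [4, 8, 32, 0]

Answer: 64  2  0  4
 4  4  0  8
64 16  0 32
 0  0  0  0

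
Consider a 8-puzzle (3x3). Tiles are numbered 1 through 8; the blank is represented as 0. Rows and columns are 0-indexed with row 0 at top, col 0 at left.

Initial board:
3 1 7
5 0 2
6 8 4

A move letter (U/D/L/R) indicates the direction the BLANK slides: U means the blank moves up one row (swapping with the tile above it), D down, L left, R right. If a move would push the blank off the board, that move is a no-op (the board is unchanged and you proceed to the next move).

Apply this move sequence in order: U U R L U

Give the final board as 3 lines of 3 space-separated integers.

After move 1 (U):
3 0 7
5 1 2
6 8 4

After move 2 (U):
3 0 7
5 1 2
6 8 4

After move 3 (R):
3 7 0
5 1 2
6 8 4

After move 4 (L):
3 0 7
5 1 2
6 8 4

After move 5 (U):
3 0 7
5 1 2
6 8 4

Answer: 3 0 7
5 1 2
6 8 4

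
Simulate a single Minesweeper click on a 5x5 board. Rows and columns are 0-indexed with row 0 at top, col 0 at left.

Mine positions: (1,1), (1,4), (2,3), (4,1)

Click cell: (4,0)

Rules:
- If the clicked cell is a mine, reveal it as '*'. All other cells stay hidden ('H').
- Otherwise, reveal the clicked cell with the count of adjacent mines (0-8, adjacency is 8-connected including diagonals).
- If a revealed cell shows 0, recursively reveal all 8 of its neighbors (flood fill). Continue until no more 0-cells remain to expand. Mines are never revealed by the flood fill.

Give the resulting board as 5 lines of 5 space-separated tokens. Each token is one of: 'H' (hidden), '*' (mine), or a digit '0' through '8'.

H H H H H
H H H H H
H H H H H
H H H H H
1 H H H H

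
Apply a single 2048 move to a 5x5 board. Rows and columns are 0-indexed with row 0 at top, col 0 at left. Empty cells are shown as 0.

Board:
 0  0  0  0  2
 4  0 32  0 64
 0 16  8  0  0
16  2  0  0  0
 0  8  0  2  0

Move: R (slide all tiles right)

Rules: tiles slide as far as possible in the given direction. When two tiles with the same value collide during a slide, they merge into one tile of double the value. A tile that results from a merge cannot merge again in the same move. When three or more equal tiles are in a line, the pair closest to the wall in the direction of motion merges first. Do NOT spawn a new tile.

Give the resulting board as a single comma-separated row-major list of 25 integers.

Answer: 0, 0, 0, 0, 2, 0, 0, 4, 32, 64, 0, 0, 0, 16, 8, 0, 0, 0, 16, 2, 0, 0, 0, 8, 2

Derivation:
Slide right:
row 0: [0, 0, 0, 0, 2] -> [0, 0, 0, 0, 2]
row 1: [4, 0, 32, 0, 64] -> [0, 0, 4, 32, 64]
row 2: [0, 16, 8, 0, 0] -> [0, 0, 0, 16, 8]
row 3: [16, 2, 0, 0, 0] -> [0, 0, 0, 16, 2]
row 4: [0, 8, 0, 2, 0] -> [0, 0, 0, 8, 2]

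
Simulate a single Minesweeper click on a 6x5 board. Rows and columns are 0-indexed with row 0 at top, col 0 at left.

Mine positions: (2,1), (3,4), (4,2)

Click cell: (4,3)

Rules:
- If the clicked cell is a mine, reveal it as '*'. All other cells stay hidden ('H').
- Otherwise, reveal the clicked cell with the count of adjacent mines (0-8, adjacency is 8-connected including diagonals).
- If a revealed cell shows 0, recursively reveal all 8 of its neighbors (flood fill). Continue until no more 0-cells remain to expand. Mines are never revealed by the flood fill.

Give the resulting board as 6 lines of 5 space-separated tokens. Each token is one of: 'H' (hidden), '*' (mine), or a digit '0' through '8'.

H H H H H
H H H H H
H H H H H
H H H H H
H H H 2 H
H H H H H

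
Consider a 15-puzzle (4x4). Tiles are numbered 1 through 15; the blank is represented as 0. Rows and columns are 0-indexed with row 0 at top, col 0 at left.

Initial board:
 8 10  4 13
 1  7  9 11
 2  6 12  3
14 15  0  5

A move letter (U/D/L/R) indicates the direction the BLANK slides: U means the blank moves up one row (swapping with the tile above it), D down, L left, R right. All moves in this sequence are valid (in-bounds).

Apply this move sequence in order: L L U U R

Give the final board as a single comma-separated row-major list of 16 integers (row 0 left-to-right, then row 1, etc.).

Answer: 8, 10, 4, 13, 7, 0, 9, 11, 1, 6, 12, 3, 2, 14, 15, 5

Derivation:
After move 1 (L):
 8 10  4 13
 1  7  9 11
 2  6 12  3
14  0 15  5

After move 2 (L):
 8 10  4 13
 1  7  9 11
 2  6 12  3
 0 14 15  5

After move 3 (U):
 8 10  4 13
 1  7  9 11
 0  6 12  3
 2 14 15  5

After move 4 (U):
 8 10  4 13
 0  7  9 11
 1  6 12  3
 2 14 15  5

After move 5 (R):
 8 10  4 13
 7  0  9 11
 1  6 12  3
 2 14 15  5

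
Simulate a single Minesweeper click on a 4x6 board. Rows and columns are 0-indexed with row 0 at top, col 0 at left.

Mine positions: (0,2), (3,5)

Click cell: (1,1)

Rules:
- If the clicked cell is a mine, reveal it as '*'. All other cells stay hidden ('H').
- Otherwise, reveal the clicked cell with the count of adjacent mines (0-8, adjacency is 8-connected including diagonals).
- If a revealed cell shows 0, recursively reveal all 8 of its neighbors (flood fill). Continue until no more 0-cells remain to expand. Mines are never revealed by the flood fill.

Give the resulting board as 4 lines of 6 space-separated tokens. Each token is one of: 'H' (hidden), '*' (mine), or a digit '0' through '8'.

H H H H H H
H 1 H H H H
H H H H H H
H H H H H H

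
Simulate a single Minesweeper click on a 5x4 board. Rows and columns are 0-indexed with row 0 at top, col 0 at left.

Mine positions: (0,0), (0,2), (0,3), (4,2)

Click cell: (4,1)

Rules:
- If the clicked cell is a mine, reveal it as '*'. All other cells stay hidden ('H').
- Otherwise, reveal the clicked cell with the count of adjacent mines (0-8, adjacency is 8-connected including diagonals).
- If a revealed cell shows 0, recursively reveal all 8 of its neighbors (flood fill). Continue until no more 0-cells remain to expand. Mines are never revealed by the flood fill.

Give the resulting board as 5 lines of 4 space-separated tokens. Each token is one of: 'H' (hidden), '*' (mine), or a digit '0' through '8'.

H H H H
H H H H
H H H H
H H H H
H 1 H H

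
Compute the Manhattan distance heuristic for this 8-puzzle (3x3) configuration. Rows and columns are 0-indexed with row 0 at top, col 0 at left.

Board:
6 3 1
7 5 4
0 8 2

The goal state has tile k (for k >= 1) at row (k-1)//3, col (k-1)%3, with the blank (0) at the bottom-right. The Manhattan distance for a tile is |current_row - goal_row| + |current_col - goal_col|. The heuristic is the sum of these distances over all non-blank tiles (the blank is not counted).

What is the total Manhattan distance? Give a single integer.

Answer: 12

Derivation:
Tile 6: at (0,0), goal (1,2), distance |0-1|+|0-2| = 3
Tile 3: at (0,1), goal (0,2), distance |0-0|+|1-2| = 1
Tile 1: at (0,2), goal (0,0), distance |0-0|+|2-0| = 2
Tile 7: at (1,0), goal (2,0), distance |1-2|+|0-0| = 1
Tile 5: at (1,1), goal (1,1), distance |1-1|+|1-1| = 0
Tile 4: at (1,2), goal (1,0), distance |1-1|+|2-0| = 2
Tile 8: at (2,1), goal (2,1), distance |2-2|+|1-1| = 0
Tile 2: at (2,2), goal (0,1), distance |2-0|+|2-1| = 3
Sum: 3 + 1 + 2 + 1 + 0 + 2 + 0 + 3 = 12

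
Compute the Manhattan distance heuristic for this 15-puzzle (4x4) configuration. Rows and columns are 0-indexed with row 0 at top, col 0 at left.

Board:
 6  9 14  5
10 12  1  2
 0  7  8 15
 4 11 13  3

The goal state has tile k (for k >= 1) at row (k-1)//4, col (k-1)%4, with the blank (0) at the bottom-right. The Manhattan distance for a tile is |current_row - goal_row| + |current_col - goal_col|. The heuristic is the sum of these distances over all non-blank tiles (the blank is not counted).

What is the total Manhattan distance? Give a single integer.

Answer: 44

Derivation:
Tile 6: (0,0)->(1,1) = 2
Tile 9: (0,1)->(2,0) = 3
Tile 14: (0,2)->(3,1) = 4
Tile 5: (0,3)->(1,0) = 4
Tile 10: (1,0)->(2,1) = 2
Tile 12: (1,1)->(2,3) = 3
Tile 1: (1,2)->(0,0) = 3
Tile 2: (1,3)->(0,1) = 3
Tile 7: (2,1)->(1,2) = 2
Tile 8: (2,2)->(1,3) = 2
Tile 15: (2,3)->(3,2) = 2
Tile 4: (3,0)->(0,3) = 6
Tile 11: (3,1)->(2,2) = 2
Tile 13: (3,2)->(3,0) = 2
Tile 3: (3,3)->(0,2) = 4
Sum: 2 + 3 + 4 + 4 + 2 + 3 + 3 + 3 + 2 + 2 + 2 + 6 + 2 + 2 + 4 = 44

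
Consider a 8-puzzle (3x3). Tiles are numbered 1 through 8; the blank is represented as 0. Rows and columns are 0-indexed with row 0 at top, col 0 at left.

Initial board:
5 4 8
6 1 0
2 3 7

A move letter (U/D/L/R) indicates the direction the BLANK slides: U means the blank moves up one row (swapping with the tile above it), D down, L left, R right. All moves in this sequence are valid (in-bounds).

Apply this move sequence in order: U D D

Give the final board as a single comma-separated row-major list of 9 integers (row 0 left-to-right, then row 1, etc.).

Answer: 5, 4, 8, 6, 1, 7, 2, 3, 0

Derivation:
After move 1 (U):
5 4 0
6 1 8
2 3 7

After move 2 (D):
5 4 8
6 1 0
2 3 7

After move 3 (D):
5 4 8
6 1 7
2 3 0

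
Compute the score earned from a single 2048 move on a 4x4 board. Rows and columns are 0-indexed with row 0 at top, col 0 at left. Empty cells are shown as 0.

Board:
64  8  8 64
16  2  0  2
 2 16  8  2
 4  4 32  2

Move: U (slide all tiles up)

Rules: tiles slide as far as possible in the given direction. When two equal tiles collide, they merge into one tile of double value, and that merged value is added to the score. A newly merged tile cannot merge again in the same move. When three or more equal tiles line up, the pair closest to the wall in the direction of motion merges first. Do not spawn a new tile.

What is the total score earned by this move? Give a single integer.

Slide up:
col 0: [64, 16, 2, 4] -> [64, 16, 2, 4]  score +0 (running 0)
col 1: [8, 2, 16, 4] -> [8, 2, 16, 4]  score +0 (running 0)
col 2: [8, 0, 8, 32] -> [16, 32, 0, 0]  score +16 (running 16)
col 3: [64, 2, 2, 2] -> [64, 4, 2, 0]  score +4 (running 20)
Board after move:
64  8 16 64
16  2 32  4
 2 16  0  2
 4  4  0  0

Answer: 20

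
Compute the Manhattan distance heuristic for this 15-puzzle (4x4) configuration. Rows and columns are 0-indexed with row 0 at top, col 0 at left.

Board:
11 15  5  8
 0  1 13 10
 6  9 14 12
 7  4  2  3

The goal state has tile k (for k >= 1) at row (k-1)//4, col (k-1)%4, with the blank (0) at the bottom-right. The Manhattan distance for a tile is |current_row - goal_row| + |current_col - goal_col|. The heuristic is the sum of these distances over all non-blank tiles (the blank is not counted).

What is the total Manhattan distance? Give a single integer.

Answer: 43

Derivation:
Tile 11: (0,0)->(2,2) = 4
Tile 15: (0,1)->(3,2) = 4
Tile 5: (0,2)->(1,0) = 3
Tile 8: (0,3)->(1,3) = 1
Tile 1: (1,1)->(0,0) = 2
Tile 13: (1,2)->(3,0) = 4
Tile 10: (1,3)->(2,1) = 3
Tile 6: (2,0)->(1,1) = 2
Tile 9: (2,1)->(2,0) = 1
Tile 14: (2,2)->(3,1) = 2
Tile 12: (2,3)->(2,3) = 0
Tile 7: (3,0)->(1,2) = 4
Tile 4: (3,1)->(0,3) = 5
Tile 2: (3,2)->(0,1) = 4
Tile 3: (3,3)->(0,2) = 4
Sum: 4 + 4 + 3 + 1 + 2 + 4 + 3 + 2 + 1 + 2 + 0 + 4 + 5 + 4 + 4 = 43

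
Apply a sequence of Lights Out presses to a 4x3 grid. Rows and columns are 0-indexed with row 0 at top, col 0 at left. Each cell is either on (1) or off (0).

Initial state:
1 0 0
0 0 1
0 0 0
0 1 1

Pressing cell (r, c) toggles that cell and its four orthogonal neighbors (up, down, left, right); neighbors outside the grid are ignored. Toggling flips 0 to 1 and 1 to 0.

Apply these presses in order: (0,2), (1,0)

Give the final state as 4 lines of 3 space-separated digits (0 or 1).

Answer: 0 1 1
1 1 0
1 0 0
0 1 1

Derivation:
After press 1 at (0,2):
1 1 1
0 0 0
0 0 0
0 1 1

After press 2 at (1,0):
0 1 1
1 1 0
1 0 0
0 1 1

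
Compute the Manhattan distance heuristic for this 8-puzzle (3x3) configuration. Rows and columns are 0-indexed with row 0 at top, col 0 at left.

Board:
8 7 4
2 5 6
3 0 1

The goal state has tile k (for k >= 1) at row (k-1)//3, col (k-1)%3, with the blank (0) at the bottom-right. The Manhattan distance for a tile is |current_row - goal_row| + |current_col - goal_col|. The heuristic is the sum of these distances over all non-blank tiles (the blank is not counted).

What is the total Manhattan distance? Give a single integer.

Answer: 19

Derivation:
Tile 8: (0,0)->(2,1) = 3
Tile 7: (0,1)->(2,0) = 3
Tile 4: (0,2)->(1,0) = 3
Tile 2: (1,0)->(0,1) = 2
Tile 5: (1,1)->(1,1) = 0
Tile 6: (1,2)->(1,2) = 0
Tile 3: (2,0)->(0,2) = 4
Tile 1: (2,2)->(0,0) = 4
Sum: 3 + 3 + 3 + 2 + 0 + 0 + 4 + 4 = 19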